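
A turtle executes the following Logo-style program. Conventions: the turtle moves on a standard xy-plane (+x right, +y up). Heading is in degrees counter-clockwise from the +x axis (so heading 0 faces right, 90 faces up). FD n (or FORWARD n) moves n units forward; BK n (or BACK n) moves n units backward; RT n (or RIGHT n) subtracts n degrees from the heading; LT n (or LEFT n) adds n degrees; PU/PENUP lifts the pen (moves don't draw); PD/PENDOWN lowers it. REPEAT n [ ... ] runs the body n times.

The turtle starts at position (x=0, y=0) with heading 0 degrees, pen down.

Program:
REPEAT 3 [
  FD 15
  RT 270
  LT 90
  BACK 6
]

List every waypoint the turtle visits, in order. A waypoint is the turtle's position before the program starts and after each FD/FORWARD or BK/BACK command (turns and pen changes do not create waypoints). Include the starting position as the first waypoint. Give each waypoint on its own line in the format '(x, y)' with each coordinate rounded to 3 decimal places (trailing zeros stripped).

Executing turtle program step by step:
Start: pos=(0,0), heading=0, pen down
REPEAT 3 [
  -- iteration 1/3 --
  FD 15: (0,0) -> (15,0) [heading=0, draw]
  RT 270: heading 0 -> 90
  LT 90: heading 90 -> 180
  BK 6: (15,0) -> (21,0) [heading=180, draw]
  -- iteration 2/3 --
  FD 15: (21,0) -> (6,0) [heading=180, draw]
  RT 270: heading 180 -> 270
  LT 90: heading 270 -> 0
  BK 6: (6,0) -> (0,0) [heading=0, draw]
  -- iteration 3/3 --
  FD 15: (0,0) -> (15,0) [heading=0, draw]
  RT 270: heading 0 -> 90
  LT 90: heading 90 -> 180
  BK 6: (15,0) -> (21,0) [heading=180, draw]
]
Final: pos=(21,0), heading=180, 6 segment(s) drawn
Waypoints (7 total):
(0, 0)
(15, 0)
(21, 0)
(6, 0)
(0, 0)
(15, 0)
(21, 0)

Answer: (0, 0)
(15, 0)
(21, 0)
(6, 0)
(0, 0)
(15, 0)
(21, 0)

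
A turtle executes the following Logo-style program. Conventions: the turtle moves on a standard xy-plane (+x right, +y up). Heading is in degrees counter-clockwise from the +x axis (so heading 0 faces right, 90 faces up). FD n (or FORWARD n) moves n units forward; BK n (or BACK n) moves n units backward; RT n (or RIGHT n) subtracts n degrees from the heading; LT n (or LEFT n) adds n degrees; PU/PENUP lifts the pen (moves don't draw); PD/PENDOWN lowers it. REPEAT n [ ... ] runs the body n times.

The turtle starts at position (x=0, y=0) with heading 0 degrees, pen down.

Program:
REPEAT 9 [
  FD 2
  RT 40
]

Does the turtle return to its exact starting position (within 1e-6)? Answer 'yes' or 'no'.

Answer: yes

Derivation:
Executing turtle program step by step:
Start: pos=(0,0), heading=0, pen down
REPEAT 9 [
  -- iteration 1/9 --
  FD 2: (0,0) -> (2,0) [heading=0, draw]
  RT 40: heading 0 -> 320
  -- iteration 2/9 --
  FD 2: (2,0) -> (3.532,-1.286) [heading=320, draw]
  RT 40: heading 320 -> 280
  -- iteration 3/9 --
  FD 2: (3.532,-1.286) -> (3.879,-3.255) [heading=280, draw]
  RT 40: heading 280 -> 240
  -- iteration 4/9 --
  FD 2: (3.879,-3.255) -> (2.879,-4.987) [heading=240, draw]
  RT 40: heading 240 -> 200
  -- iteration 5/9 --
  FD 2: (2.879,-4.987) -> (1,-5.671) [heading=200, draw]
  RT 40: heading 200 -> 160
  -- iteration 6/9 --
  FD 2: (1,-5.671) -> (-0.879,-4.987) [heading=160, draw]
  RT 40: heading 160 -> 120
  -- iteration 7/9 --
  FD 2: (-0.879,-4.987) -> (-1.879,-3.255) [heading=120, draw]
  RT 40: heading 120 -> 80
  -- iteration 8/9 --
  FD 2: (-1.879,-3.255) -> (-1.532,-1.286) [heading=80, draw]
  RT 40: heading 80 -> 40
  -- iteration 9/9 --
  FD 2: (-1.532,-1.286) -> (0,0) [heading=40, draw]
  RT 40: heading 40 -> 0
]
Final: pos=(0,0), heading=0, 9 segment(s) drawn

Start position: (0, 0)
Final position: (0, 0)
Distance = 0; < 1e-6 -> CLOSED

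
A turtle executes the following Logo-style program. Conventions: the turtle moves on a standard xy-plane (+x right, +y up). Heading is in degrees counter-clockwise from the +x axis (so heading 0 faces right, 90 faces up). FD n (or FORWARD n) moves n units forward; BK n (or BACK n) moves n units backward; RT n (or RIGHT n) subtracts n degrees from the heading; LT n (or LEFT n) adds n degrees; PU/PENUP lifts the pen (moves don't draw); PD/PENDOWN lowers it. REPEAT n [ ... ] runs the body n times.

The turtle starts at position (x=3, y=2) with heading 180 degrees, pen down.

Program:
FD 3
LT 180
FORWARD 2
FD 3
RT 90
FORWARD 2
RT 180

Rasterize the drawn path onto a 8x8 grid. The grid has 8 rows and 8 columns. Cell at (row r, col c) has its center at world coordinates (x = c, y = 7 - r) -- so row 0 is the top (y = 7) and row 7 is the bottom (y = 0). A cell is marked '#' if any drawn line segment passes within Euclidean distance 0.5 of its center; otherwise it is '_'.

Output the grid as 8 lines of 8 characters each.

Segment 0: (3,2) -> (0,2)
Segment 1: (0,2) -> (2,2)
Segment 2: (2,2) -> (5,2)
Segment 3: (5,2) -> (5,-0)

Answer: ________
________
________
________
________
######__
_____#__
_____#__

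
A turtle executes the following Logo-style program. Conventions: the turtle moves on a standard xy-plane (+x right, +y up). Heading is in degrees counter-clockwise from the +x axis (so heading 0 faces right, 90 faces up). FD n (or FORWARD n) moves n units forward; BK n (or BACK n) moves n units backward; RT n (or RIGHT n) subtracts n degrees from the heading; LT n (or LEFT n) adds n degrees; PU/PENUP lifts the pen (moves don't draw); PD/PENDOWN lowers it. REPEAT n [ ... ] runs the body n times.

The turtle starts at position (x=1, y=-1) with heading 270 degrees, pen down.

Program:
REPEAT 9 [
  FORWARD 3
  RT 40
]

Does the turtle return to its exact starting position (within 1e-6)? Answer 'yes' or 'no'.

Answer: yes

Derivation:
Executing turtle program step by step:
Start: pos=(1,-1), heading=270, pen down
REPEAT 9 [
  -- iteration 1/9 --
  FD 3: (1,-1) -> (1,-4) [heading=270, draw]
  RT 40: heading 270 -> 230
  -- iteration 2/9 --
  FD 3: (1,-4) -> (-0.928,-6.298) [heading=230, draw]
  RT 40: heading 230 -> 190
  -- iteration 3/9 --
  FD 3: (-0.928,-6.298) -> (-3.883,-6.819) [heading=190, draw]
  RT 40: heading 190 -> 150
  -- iteration 4/9 --
  FD 3: (-3.883,-6.819) -> (-6.481,-5.319) [heading=150, draw]
  RT 40: heading 150 -> 110
  -- iteration 5/9 --
  FD 3: (-6.481,-5.319) -> (-7.507,-2.5) [heading=110, draw]
  RT 40: heading 110 -> 70
  -- iteration 6/9 --
  FD 3: (-7.507,-2.5) -> (-6.481,0.319) [heading=70, draw]
  RT 40: heading 70 -> 30
  -- iteration 7/9 --
  FD 3: (-6.481,0.319) -> (-3.883,1.819) [heading=30, draw]
  RT 40: heading 30 -> 350
  -- iteration 8/9 --
  FD 3: (-3.883,1.819) -> (-0.928,1.298) [heading=350, draw]
  RT 40: heading 350 -> 310
  -- iteration 9/9 --
  FD 3: (-0.928,1.298) -> (1,-1) [heading=310, draw]
  RT 40: heading 310 -> 270
]
Final: pos=(1,-1), heading=270, 9 segment(s) drawn

Start position: (1, -1)
Final position: (1, -1)
Distance = 0; < 1e-6 -> CLOSED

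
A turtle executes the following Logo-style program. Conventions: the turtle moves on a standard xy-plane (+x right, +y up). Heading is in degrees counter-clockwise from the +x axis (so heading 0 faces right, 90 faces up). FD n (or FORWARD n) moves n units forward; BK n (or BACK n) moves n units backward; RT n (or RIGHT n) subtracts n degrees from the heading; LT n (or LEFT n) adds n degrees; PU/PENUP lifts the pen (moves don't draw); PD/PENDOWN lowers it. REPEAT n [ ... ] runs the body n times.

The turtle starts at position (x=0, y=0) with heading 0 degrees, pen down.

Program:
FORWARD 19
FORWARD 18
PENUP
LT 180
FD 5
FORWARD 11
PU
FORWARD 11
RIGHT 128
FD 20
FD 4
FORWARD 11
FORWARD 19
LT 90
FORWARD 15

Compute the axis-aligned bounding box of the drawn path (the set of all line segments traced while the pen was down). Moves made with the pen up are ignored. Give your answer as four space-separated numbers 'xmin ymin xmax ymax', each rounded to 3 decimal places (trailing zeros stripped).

Answer: 0 0 37 0

Derivation:
Executing turtle program step by step:
Start: pos=(0,0), heading=0, pen down
FD 19: (0,0) -> (19,0) [heading=0, draw]
FD 18: (19,0) -> (37,0) [heading=0, draw]
PU: pen up
LT 180: heading 0 -> 180
FD 5: (37,0) -> (32,0) [heading=180, move]
FD 11: (32,0) -> (21,0) [heading=180, move]
PU: pen up
FD 11: (21,0) -> (10,0) [heading=180, move]
RT 128: heading 180 -> 52
FD 20: (10,0) -> (22.313,15.76) [heading=52, move]
FD 4: (22.313,15.76) -> (24.776,18.912) [heading=52, move]
FD 11: (24.776,18.912) -> (31.548,27.58) [heading=52, move]
FD 19: (31.548,27.58) -> (43.246,42.553) [heading=52, move]
LT 90: heading 52 -> 142
FD 15: (43.246,42.553) -> (31.426,51.788) [heading=142, move]
Final: pos=(31.426,51.788), heading=142, 2 segment(s) drawn

Segment endpoints: x in {0, 19, 37}, y in {0}
xmin=0, ymin=0, xmax=37, ymax=0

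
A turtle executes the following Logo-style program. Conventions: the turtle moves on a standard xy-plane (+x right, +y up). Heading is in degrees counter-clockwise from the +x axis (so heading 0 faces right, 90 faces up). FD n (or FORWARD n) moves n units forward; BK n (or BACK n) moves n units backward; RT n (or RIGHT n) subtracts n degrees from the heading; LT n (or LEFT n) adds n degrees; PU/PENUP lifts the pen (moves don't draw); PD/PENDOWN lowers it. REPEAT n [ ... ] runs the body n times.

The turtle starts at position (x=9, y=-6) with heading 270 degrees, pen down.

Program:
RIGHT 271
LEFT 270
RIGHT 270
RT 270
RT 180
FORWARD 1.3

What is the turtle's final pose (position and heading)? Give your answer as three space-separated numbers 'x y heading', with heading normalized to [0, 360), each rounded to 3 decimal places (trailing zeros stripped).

Answer: 8.977 -7.3 269

Derivation:
Executing turtle program step by step:
Start: pos=(9,-6), heading=270, pen down
RT 271: heading 270 -> 359
LT 270: heading 359 -> 269
RT 270: heading 269 -> 359
RT 270: heading 359 -> 89
RT 180: heading 89 -> 269
FD 1.3: (9,-6) -> (8.977,-7.3) [heading=269, draw]
Final: pos=(8.977,-7.3), heading=269, 1 segment(s) drawn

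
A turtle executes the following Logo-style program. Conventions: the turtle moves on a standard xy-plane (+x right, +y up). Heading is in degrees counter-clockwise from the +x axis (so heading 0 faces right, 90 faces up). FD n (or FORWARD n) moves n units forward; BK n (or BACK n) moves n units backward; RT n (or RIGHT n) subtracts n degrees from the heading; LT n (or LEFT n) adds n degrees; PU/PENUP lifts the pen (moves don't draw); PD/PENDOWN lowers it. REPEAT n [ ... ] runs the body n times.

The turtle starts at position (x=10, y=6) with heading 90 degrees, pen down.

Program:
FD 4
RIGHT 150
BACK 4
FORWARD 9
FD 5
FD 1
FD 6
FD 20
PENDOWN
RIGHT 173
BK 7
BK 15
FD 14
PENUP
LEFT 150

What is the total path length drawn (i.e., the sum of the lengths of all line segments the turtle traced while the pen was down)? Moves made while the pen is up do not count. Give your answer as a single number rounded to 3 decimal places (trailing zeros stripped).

Executing turtle program step by step:
Start: pos=(10,6), heading=90, pen down
FD 4: (10,6) -> (10,10) [heading=90, draw]
RT 150: heading 90 -> 300
BK 4: (10,10) -> (8,13.464) [heading=300, draw]
FD 9: (8,13.464) -> (12.5,5.67) [heading=300, draw]
FD 5: (12.5,5.67) -> (15,1.34) [heading=300, draw]
FD 1: (15,1.34) -> (15.5,0.474) [heading=300, draw]
FD 6: (15.5,0.474) -> (18.5,-4.722) [heading=300, draw]
FD 20: (18.5,-4.722) -> (28.5,-22.043) [heading=300, draw]
PD: pen down
RT 173: heading 300 -> 127
BK 7: (28.5,-22.043) -> (32.713,-27.633) [heading=127, draw]
BK 15: (32.713,-27.633) -> (41.74,-39.613) [heading=127, draw]
FD 14: (41.74,-39.613) -> (33.315,-28.432) [heading=127, draw]
PU: pen up
LT 150: heading 127 -> 277
Final: pos=(33.315,-28.432), heading=277, 10 segment(s) drawn

Segment lengths:
  seg 1: (10,6) -> (10,10), length = 4
  seg 2: (10,10) -> (8,13.464), length = 4
  seg 3: (8,13.464) -> (12.5,5.67), length = 9
  seg 4: (12.5,5.67) -> (15,1.34), length = 5
  seg 5: (15,1.34) -> (15.5,0.474), length = 1
  seg 6: (15.5,0.474) -> (18.5,-4.722), length = 6
  seg 7: (18.5,-4.722) -> (28.5,-22.043), length = 20
  seg 8: (28.5,-22.043) -> (32.713,-27.633), length = 7
  seg 9: (32.713,-27.633) -> (41.74,-39.613), length = 15
  seg 10: (41.74,-39.613) -> (33.315,-28.432), length = 14
Total = 85

Answer: 85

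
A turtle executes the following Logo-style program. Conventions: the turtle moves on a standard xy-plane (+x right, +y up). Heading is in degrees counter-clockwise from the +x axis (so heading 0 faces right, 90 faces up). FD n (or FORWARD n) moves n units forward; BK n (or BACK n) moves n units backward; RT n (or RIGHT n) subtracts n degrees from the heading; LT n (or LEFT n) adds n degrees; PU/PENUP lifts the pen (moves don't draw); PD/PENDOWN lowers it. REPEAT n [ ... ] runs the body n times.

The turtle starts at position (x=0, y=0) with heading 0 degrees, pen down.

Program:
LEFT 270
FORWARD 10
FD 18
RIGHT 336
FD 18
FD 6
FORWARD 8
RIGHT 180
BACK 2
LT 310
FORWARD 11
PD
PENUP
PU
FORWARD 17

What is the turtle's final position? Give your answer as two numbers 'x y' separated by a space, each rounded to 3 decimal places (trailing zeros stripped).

Executing turtle program step by step:
Start: pos=(0,0), heading=0, pen down
LT 270: heading 0 -> 270
FD 10: (0,0) -> (0,-10) [heading=270, draw]
FD 18: (0,-10) -> (0,-28) [heading=270, draw]
RT 336: heading 270 -> 294
FD 18: (0,-28) -> (7.321,-44.444) [heading=294, draw]
FD 6: (7.321,-44.444) -> (9.762,-49.925) [heading=294, draw]
FD 8: (9.762,-49.925) -> (13.016,-57.233) [heading=294, draw]
RT 180: heading 294 -> 114
BK 2: (13.016,-57.233) -> (13.829,-59.061) [heading=114, draw]
LT 310: heading 114 -> 64
FD 11: (13.829,-59.061) -> (18.651,-49.174) [heading=64, draw]
PD: pen down
PU: pen up
PU: pen up
FD 17: (18.651,-49.174) -> (26.103,-33.894) [heading=64, move]
Final: pos=(26.103,-33.894), heading=64, 7 segment(s) drawn

Answer: 26.103 -33.894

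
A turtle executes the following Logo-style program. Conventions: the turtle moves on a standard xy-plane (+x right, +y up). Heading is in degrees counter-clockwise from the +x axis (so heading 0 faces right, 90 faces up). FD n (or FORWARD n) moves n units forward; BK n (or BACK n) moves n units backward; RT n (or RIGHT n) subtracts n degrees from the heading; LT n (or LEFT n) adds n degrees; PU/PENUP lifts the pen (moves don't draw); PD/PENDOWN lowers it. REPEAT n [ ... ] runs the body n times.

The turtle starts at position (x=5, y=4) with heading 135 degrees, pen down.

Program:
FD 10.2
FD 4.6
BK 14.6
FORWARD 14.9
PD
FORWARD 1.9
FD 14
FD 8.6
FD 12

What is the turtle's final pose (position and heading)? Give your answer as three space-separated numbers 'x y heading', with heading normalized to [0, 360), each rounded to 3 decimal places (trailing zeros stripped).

Answer: -31.487 40.487 135

Derivation:
Executing turtle program step by step:
Start: pos=(5,4), heading=135, pen down
FD 10.2: (5,4) -> (-2.212,11.212) [heading=135, draw]
FD 4.6: (-2.212,11.212) -> (-5.465,14.465) [heading=135, draw]
BK 14.6: (-5.465,14.465) -> (4.859,4.141) [heading=135, draw]
FD 14.9: (4.859,4.141) -> (-5.677,14.677) [heading=135, draw]
PD: pen down
FD 1.9: (-5.677,14.677) -> (-7.021,16.021) [heading=135, draw]
FD 14: (-7.021,16.021) -> (-16.92,25.92) [heading=135, draw]
FD 8.6: (-16.92,25.92) -> (-23.001,32.001) [heading=135, draw]
FD 12: (-23.001,32.001) -> (-31.487,40.487) [heading=135, draw]
Final: pos=(-31.487,40.487), heading=135, 8 segment(s) drawn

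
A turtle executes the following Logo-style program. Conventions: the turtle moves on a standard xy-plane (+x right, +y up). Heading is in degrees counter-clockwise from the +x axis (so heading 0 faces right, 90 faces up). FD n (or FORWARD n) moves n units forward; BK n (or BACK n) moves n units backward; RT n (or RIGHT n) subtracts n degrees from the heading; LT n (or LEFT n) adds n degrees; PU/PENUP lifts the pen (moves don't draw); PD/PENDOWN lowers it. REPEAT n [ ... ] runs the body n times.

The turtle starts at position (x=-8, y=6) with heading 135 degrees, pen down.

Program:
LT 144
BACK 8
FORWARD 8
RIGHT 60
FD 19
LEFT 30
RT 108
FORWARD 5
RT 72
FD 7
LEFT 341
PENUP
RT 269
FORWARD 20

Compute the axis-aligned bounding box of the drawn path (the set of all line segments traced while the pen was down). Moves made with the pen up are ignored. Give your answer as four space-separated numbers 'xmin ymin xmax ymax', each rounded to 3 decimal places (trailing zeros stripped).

Executing turtle program step by step:
Start: pos=(-8,6), heading=135, pen down
LT 144: heading 135 -> 279
BK 8: (-8,6) -> (-9.251,13.902) [heading=279, draw]
FD 8: (-9.251,13.902) -> (-8,6) [heading=279, draw]
RT 60: heading 279 -> 219
FD 19: (-8,6) -> (-22.766,-5.957) [heading=219, draw]
LT 30: heading 219 -> 249
RT 108: heading 249 -> 141
FD 5: (-22.766,-5.957) -> (-26.652,-2.81) [heading=141, draw]
RT 72: heading 141 -> 69
FD 7: (-26.652,-2.81) -> (-24.143,3.725) [heading=69, draw]
LT 341: heading 69 -> 50
PU: pen up
RT 269: heading 50 -> 141
FD 20: (-24.143,3.725) -> (-39.686,16.311) [heading=141, move]
Final: pos=(-39.686,16.311), heading=141, 5 segment(s) drawn

Segment endpoints: x in {-26.652, -24.143, -22.766, -9.251, -8}, y in {-5.957, -2.81, 3.725, 6, 13.902}
xmin=-26.652, ymin=-5.957, xmax=-8, ymax=13.902

Answer: -26.652 -5.957 -8 13.902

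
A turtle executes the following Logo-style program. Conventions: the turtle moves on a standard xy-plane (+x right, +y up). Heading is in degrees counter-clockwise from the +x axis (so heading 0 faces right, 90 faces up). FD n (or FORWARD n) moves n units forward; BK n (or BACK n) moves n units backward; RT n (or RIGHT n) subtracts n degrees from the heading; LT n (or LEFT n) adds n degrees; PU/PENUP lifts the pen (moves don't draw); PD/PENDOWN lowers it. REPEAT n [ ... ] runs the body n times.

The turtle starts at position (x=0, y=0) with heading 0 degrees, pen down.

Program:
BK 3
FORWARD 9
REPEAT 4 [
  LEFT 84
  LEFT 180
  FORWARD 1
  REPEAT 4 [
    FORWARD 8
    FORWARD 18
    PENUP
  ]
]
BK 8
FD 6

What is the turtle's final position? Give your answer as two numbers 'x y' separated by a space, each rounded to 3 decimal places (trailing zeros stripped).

Executing turtle program step by step:
Start: pos=(0,0), heading=0, pen down
BK 3: (0,0) -> (-3,0) [heading=0, draw]
FD 9: (-3,0) -> (6,0) [heading=0, draw]
REPEAT 4 [
  -- iteration 1/4 --
  LT 84: heading 0 -> 84
  LT 180: heading 84 -> 264
  FD 1: (6,0) -> (5.895,-0.995) [heading=264, draw]
  REPEAT 4 [
    -- iteration 1/4 --
    FD 8: (5.895,-0.995) -> (5.059,-8.951) [heading=264, draw]
    FD 18: (5.059,-8.951) -> (3.178,-26.852) [heading=264, draw]
    PU: pen up
    -- iteration 2/4 --
    FD 8: (3.178,-26.852) -> (2.342,-34.808) [heading=264, move]
    FD 18: (2.342,-34.808) -> (0.46,-52.71) [heading=264, move]
    PU: pen up
    -- iteration 3/4 --
    FD 8: (0.46,-52.71) -> (-0.376,-60.666) [heading=264, move]
    FD 18: (-0.376,-60.666) -> (-2.258,-78.567) [heading=264, move]
    PU: pen up
    -- iteration 4/4 --
    FD 8: (-2.258,-78.567) -> (-3.094,-86.523) [heading=264, move]
    FD 18: (-3.094,-86.523) -> (-4.975,-104.425) [heading=264, move]
    PU: pen up
  ]
  -- iteration 2/4 --
  LT 84: heading 264 -> 348
  LT 180: heading 348 -> 168
  FD 1: (-4.975,-104.425) -> (-5.954,-104.217) [heading=168, move]
  REPEAT 4 [
    -- iteration 1/4 --
    FD 8: (-5.954,-104.217) -> (-13.779,-102.554) [heading=168, move]
    FD 18: (-13.779,-102.554) -> (-31.385,-98.811) [heading=168, move]
    PU: pen up
    -- iteration 2/4 --
    FD 8: (-31.385,-98.811) -> (-39.211,-97.148) [heading=168, move]
    FD 18: (-39.211,-97.148) -> (-56.817,-93.405) [heading=168, move]
    PU: pen up
    -- iteration 3/4 --
    FD 8: (-56.817,-93.405) -> (-64.642,-91.742) [heading=168, move]
    FD 18: (-64.642,-91.742) -> (-82.249,-88) [heading=168, move]
    PU: pen up
    -- iteration 4/4 --
    FD 8: (-82.249,-88) -> (-90.074,-86.336) [heading=168, move]
    FD 18: (-90.074,-86.336) -> (-107.681,-82.594) [heading=168, move]
    PU: pen up
  ]
  -- iteration 3/4 --
  LT 84: heading 168 -> 252
  LT 180: heading 252 -> 72
  FD 1: (-107.681,-82.594) -> (-107.372,-81.643) [heading=72, move]
  REPEAT 4 [
    -- iteration 1/4 --
    FD 8: (-107.372,-81.643) -> (-104.9,-74.035) [heading=72, move]
    FD 18: (-104.9,-74.035) -> (-99.338,-56.916) [heading=72, move]
    PU: pen up
    -- iteration 2/4 --
    FD 8: (-99.338,-56.916) -> (-96.865,-49.307) [heading=72, move]
    FD 18: (-96.865,-49.307) -> (-91.303,-32.188) [heading=72, move]
    PU: pen up
    -- iteration 3/4 --
    FD 8: (-91.303,-32.188) -> (-88.831,-24.58) [heading=72, move]
    FD 18: (-88.831,-24.58) -> (-83.269,-7.461) [heading=72, move]
    PU: pen up
    -- iteration 4/4 --
    FD 8: (-83.269,-7.461) -> (-80.797,0.148) [heading=72, move]
    FD 18: (-80.797,0.148) -> (-75.234,17.267) [heading=72, move]
    PU: pen up
  ]
  -- iteration 4/4 --
  LT 84: heading 72 -> 156
  LT 180: heading 156 -> 336
  FD 1: (-75.234,17.267) -> (-74.321,16.86) [heading=336, move]
  REPEAT 4 [
    -- iteration 1/4 --
    FD 8: (-74.321,16.86) -> (-67.012,13.606) [heading=336, move]
    FD 18: (-67.012,13.606) -> (-50.568,6.285) [heading=336, move]
    PU: pen up
    -- iteration 2/4 --
    FD 8: (-50.568,6.285) -> (-43.26,3.031) [heading=336, move]
    FD 18: (-43.26,3.031) -> (-26.816,-4.29) [heading=336, move]
    PU: pen up
    -- iteration 3/4 --
    FD 8: (-26.816,-4.29) -> (-19.508,-7.544) [heading=336, move]
    FD 18: (-19.508,-7.544) -> (-3.064,-14.865) [heading=336, move]
    PU: pen up
    -- iteration 4/4 --
    FD 8: (-3.064,-14.865) -> (4.244,-18.119) [heading=336, move]
    FD 18: (4.244,-18.119) -> (20.688,-25.44) [heading=336, move]
    PU: pen up
  ]
]
BK 8: (20.688,-25.44) -> (13.38,-22.187) [heading=336, move]
FD 6: (13.38,-22.187) -> (18.861,-24.627) [heading=336, move]
Final: pos=(18.861,-24.627), heading=336, 5 segment(s) drawn

Answer: 18.861 -24.627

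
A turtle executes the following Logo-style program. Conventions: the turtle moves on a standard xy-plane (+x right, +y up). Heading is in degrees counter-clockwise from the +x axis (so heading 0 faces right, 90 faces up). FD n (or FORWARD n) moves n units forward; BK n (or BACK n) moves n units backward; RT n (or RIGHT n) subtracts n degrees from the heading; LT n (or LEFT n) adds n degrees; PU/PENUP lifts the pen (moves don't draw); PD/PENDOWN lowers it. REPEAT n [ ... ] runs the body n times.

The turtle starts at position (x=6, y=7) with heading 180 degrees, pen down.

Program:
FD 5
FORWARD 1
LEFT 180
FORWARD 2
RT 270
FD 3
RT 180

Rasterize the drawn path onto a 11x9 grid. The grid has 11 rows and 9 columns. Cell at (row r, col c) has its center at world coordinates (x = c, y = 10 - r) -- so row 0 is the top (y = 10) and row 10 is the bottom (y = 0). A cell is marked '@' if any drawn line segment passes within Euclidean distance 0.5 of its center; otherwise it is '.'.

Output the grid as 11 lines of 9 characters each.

Answer: ..@......
..@......
..@......
@@@@@@@..
.........
.........
.........
.........
.........
.........
.........

Derivation:
Segment 0: (6,7) -> (1,7)
Segment 1: (1,7) -> (0,7)
Segment 2: (0,7) -> (2,7)
Segment 3: (2,7) -> (2,10)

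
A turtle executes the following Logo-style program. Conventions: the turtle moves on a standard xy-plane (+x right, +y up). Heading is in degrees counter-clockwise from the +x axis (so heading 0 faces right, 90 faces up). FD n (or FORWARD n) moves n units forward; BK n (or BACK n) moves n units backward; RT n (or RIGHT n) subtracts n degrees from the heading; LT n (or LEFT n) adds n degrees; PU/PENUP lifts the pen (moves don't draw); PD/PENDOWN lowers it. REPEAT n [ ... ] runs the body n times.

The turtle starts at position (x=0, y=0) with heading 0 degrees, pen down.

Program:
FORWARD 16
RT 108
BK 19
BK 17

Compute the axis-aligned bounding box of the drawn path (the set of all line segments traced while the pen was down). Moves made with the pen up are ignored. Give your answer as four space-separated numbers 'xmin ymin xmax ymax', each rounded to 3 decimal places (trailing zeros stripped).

Answer: 0 0 27.125 34.238

Derivation:
Executing turtle program step by step:
Start: pos=(0,0), heading=0, pen down
FD 16: (0,0) -> (16,0) [heading=0, draw]
RT 108: heading 0 -> 252
BK 19: (16,0) -> (21.871,18.07) [heading=252, draw]
BK 17: (21.871,18.07) -> (27.125,34.238) [heading=252, draw]
Final: pos=(27.125,34.238), heading=252, 3 segment(s) drawn

Segment endpoints: x in {0, 16, 21.871, 27.125}, y in {0, 18.07, 34.238}
xmin=0, ymin=0, xmax=27.125, ymax=34.238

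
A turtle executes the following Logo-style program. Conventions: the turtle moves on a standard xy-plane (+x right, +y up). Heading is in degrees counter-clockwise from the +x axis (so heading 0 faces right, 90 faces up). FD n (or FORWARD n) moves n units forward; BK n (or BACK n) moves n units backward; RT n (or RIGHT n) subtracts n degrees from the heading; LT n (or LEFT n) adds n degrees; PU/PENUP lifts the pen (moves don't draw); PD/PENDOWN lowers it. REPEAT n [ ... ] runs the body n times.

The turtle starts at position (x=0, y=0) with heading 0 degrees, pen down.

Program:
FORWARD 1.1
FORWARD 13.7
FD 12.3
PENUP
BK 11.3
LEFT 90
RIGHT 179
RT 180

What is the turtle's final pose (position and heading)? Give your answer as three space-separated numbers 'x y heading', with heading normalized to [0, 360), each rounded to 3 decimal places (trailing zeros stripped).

Executing turtle program step by step:
Start: pos=(0,0), heading=0, pen down
FD 1.1: (0,0) -> (1.1,0) [heading=0, draw]
FD 13.7: (1.1,0) -> (14.8,0) [heading=0, draw]
FD 12.3: (14.8,0) -> (27.1,0) [heading=0, draw]
PU: pen up
BK 11.3: (27.1,0) -> (15.8,0) [heading=0, move]
LT 90: heading 0 -> 90
RT 179: heading 90 -> 271
RT 180: heading 271 -> 91
Final: pos=(15.8,0), heading=91, 3 segment(s) drawn

Answer: 15.8 0 91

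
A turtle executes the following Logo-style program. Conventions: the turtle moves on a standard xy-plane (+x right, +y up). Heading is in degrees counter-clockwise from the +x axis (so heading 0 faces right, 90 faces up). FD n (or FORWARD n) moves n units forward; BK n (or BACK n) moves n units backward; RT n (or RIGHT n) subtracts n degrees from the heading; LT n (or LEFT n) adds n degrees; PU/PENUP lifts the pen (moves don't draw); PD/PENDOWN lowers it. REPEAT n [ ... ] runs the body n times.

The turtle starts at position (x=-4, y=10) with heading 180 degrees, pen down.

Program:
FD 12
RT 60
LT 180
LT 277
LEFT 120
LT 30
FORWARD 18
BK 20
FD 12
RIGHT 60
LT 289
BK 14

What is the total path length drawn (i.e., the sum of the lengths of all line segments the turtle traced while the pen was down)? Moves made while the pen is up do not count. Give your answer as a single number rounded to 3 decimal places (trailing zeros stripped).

Answer: 76

Derivation:
Executing turtle program step by step:
Start: pos=(-4,10), heading=180, pen down
FD 12: (-4,10) -> (-16,10) [heading=180, draw]
RT 60: heading 180 -> 120
LT 180: heading 120 -> 300
LT 277: heading 300 -> 217
LT 120: heading 217 -> 337
LT 30: heading 337 -> 7
FD 18: (-16,10) -> (1.866,12.194) [heading=7, draw]
BK 20: (1.866,12.194) -> (-17.985,9.756) [heading=7, draw]
FD 12: (-17.985,9.756) -> (-6.075,11.219) [heading=7, draw]
RT 60: heading 7 -> 307
LT 289: heading 307 -> 236
BK 14: (-6.075,11.219) -> (1.754,22.825) [heading=236, draw]
Final: pos=(1.754,22.825), heading=236, 5 segment(s) drawn

Segment lengths:
  seg 1: (-4,10) -> (-16,10), length = 12
  seg 2: (-16,10) -> (1.866,12.194), length = 18
  seg 3: (1.866,12.194) -> (-17.985,9.756), length = 20
  seg 4: (-17.985,9.756) -> (-6.075,11.219), length = 12
  seg 5: (-6.075,11.219) -> (1.754,22.825), length = 14
Total = 76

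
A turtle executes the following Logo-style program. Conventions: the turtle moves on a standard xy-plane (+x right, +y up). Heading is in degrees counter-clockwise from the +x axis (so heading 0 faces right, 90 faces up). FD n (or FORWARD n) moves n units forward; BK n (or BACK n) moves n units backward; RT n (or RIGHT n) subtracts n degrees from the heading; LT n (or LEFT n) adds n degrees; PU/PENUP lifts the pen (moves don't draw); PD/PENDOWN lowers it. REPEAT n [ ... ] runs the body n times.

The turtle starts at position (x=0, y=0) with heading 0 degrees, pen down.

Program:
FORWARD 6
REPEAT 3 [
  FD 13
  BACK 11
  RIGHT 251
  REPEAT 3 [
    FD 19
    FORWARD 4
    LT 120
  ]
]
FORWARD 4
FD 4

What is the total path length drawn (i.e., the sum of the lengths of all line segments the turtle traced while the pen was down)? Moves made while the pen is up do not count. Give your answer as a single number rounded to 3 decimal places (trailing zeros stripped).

Executing turtle program step by step:
Start: pos=(0,0), heading=0, pen down
FD 6: (0,0) -> (6,0) [heading=0, draw]
REPEAT 3 [
  -- iteration 1/3 --
  FD 13: (6,0) -> (19,0) [heading=0, draw]
  BK 11: (19,0) -> (8,0) [heading=0, draw]
  RT 251: heading 0 -> 109
  REPEAT 3 [
    -- iteration 1/3 --
    FD 19: (8,0) -> (1.814,17.965) [heading=109, draw]
    FD 4: (1.814,17.965) -> (0.512,21.747) [heading=109, draw]
    LT 120: heading 109 -> 229
    -- iteration 2/3 --
    FD 19: (0.512,21.747) -> (-11.953,7.407) [heading=229, draw]
    FD 4: (-11.953,7.407) -> (-14.577,4.389) [heading=229, draw]
    LT 120: heading 229 -> 349
    -- iteration 3/3 --
    FD 19: (-14.577,4.389) -> (4.073,0.763) [heading=349, draw]
    FD 4: (4.073,0.763) -> (8,0) [heading=349, draw]
    LT 120: heading 349 -> 109
  ]
  -- iteration 2/3 --
  FD 13: (8,0) -> (3.768,12.292) [heading=109, draw]
  BK 11: (3.768,12.292) -> (7.349,1.891) [heading=109, draw]
  RT 251: heading 109 -> 218
  REPEAT 3 [
    -- iteration 1/3 --
    FD 19: (7.349,1.891) -> (-7.623,-9.807) [heading=218, draw]
    FD 4: (-7.623,-9.807) -> (-10.775,-12.269) [heading=218, draw]
    LT 120: heading 218 -> 338
    -- iteration 2/3 --
    FD 19: (-10.775,-12.269) -> (6.841,-19.387) [heading=338, draw]
    FD 4: (6.841,-19.387) -> (10.55,-20.885) [heading=338, draw]
    LT 120: heading 338 -> 98
    -- iteration 3/3 --
    FD 19: (10.55,-20.885) -> (7.906,-2.07) [heading=98, draw]
    FD 4: (7.906,-2.07) -> (7.349,1.891) [heading=98, draw]
    LT 120: heading 98 -> 218
  ]
  -- iteration 3/3 --
  FD 13: (7.349,1.891) -> (-2.895,-6.113) [heading=218, draw]
  BK 11: (-2.895,-6.113) -> (5.773,0.66) [heading=218, draw]
  RT 251: heading 218 -> 327
  REPEAT 3 [
    -- iteration 1/3 --
    FD 19: (5.773,0.66) -> (21.708,-9.688) [heading=327, draw]
    FD 4: (21.708,-9.688) -> (25.062,-11.867) [heading=327, draw]
    LT 120: heading 327 -> 87
    -- iteration 2/3 --
    FD 19: (25.062,-11.867) -> (26.057,7.107) [heading=87, draw]
    FD 4: (26.057,7.107) -> (26.266,11.101) [heading=87, draw]
    LT 120: heading 87 -> 207
    -- iteration 3/3 --
    FD 19: (26.266,11.101) -> (9.337,2.476) [heading=207, draw]
    FD 4: (9.337,2.476) -> (5.773,0.66) [heading=207, draw]
    LT 120: heading 207 -> 327
  ]
]
FD 4: (5.773,0.66) -> (9.128,-1.519) [heading=327, draw]
FD 4: (9.128,-1.519) -> (12.482,-3.697) [heading=327, draw]
Final: pos=(12.482,-3.697), heading=327, 27 segment(s) drawn

Segment lengths:
  seg 1: (0,0) -> (6,0), length = 6
  seg 2: (6,0) -> (19,0), length = 13
  seg 3: (19,0) -> (8,0), length = 11
  seg 4: (8,0) -> (1.814,17.965), length = 19
  seg 5: (1.814,17.965) -> (0.512,21.747), length = 4
  seg 6: (0.512,21.747) -> (-11.953,7.407), length = 19
  seg 7: (-11.953,7.407) -> (-14.577,4.389), length = 4
  seg 8: (-14.577,4.389) -> (4.073,0.763), length = 19
  seg 9: (4.073,0.763) -> (8,0), length = 4
  seg 10: (8,0) -> (3.768,12.292), length = 13
  seg 11: (3.768,12.292) -> (7.349,1.891), length = 11
  seg 12: (7.349,1.891) -> (-7.623,-9.807), length = 19
  seg 13: (-7.623,-9.807) -> (-10.775,-12.269), length = 4
  seg 14: (-10.775,-12.269) -> (6.841,-19.387), length = 19
  seg 15: (6.841,-19.387) -> (10.55,-20.885), length = 4
  seg 16: (10.55,-20.885) -> (7.906,-2.07), length = 19
  seg 17: (7.906,-2.07) -> (7.349,1.891), length = 4
  seg 18: (7.349,1.891) -> (-2.895,-6.113), length = 13
  seg 19: (-2.895,-6.113) -> (5.773,0.66), length = 11
  seg 20: (5.773,0.66) -> (21.708,-9.688), length = 19
  seg 21: (21.708,-9.688) -> (25.062,-11.867), length = 4
  seg 22: (25.062,-11.867) -> (26.057,7.107), length = 19
  seg 23: (26.057,7.107) -> (26.266,11.101), length = 4
  seg 24: (26.266,11.101) -> (9.337,2.476), length = 19
  seg 25: (9.337,2.476) -> (5.773,0.66), length = 4
  seg 26: (5.773,0.66) -> (9.128,-1.519), length = 4
  seg 27: (9.128,-1.519) -> (12.482,-3.697), length = 4
Total = 293

Answer: 293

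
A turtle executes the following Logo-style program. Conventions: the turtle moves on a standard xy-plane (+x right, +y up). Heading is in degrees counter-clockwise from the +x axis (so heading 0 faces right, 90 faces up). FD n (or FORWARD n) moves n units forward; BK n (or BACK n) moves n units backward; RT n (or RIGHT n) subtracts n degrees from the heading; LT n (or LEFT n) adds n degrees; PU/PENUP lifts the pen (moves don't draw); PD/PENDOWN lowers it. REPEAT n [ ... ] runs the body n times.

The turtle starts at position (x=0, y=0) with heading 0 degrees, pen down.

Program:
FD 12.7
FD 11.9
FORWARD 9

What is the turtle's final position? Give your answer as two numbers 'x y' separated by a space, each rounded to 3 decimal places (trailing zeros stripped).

Executing turtle program step by step:
Start: pos=(0,0), heading=0, pen down
FD 12.7: (0,0) -> (12.7,0) [heading=0, draw]
FD 11.9: (12.7,0) -> (24.6,0) [heading=0, draw]
FD 9: (24.6,0) -> (33.6,0) [heading=0, draw]
Final: pos=(33.6,0), heading=0, 3 segment(s) drawn

Answer: 33.6 0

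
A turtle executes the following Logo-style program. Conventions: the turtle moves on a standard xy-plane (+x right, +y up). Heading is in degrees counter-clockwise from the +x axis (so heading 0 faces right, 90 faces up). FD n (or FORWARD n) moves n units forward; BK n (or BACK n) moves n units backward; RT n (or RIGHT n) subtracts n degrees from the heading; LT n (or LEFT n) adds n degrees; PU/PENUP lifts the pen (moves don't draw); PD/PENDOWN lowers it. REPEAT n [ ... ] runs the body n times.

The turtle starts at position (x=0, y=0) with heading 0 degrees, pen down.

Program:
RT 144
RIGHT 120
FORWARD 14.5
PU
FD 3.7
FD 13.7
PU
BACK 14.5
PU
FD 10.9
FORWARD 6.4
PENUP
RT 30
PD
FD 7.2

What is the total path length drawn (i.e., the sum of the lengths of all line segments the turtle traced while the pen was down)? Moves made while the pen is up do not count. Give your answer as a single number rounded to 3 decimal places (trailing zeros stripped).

Executing turtle program step by step:
Start: pos=(0,0), heading=0, pen down
RT 144: heading 0 -> 216
RT 120: heading 216 -> 96
FD 14.5: (0,0) -> (-1.516,14.421) [heading=96, draw]
PU: pen up
FD 3.7: (-1.516,14.421) -> (-1.902,18.1) [heading=96, move]
FD 13.7: (-1.902,18.1) -> (-3.334,31.725) [heading=96, move]
PU: pen up
BK 14.5: (-3.334,31.725) -> (-1.819,17.305) [heading=96, move]
PU: pen up
FD 10.9: (-1.819,17.305) -> (-2.958,28.145) [heading=96, move]
FD 6.4: (-2.958,28.145) -> (-3.627,34.51) [heading=96, move]
PU: pen up
RT 30: heading 96 -> 66
PD: pen down
FD 7.2: (-3.627,34.51) -> (-0.699,41.087) [heading=66, draw]
Final: pos=(-0.699,41.087), heading=66, 2 segment(s) drawn

Segment lengths:
  seg 1: (0,0) -> (-1.516,14.421), length = 14.5
  seg 2: (-3.627,34.51) -> (-0.699,41.087), length = 7.2
Total = 21.7

Answer: 21.7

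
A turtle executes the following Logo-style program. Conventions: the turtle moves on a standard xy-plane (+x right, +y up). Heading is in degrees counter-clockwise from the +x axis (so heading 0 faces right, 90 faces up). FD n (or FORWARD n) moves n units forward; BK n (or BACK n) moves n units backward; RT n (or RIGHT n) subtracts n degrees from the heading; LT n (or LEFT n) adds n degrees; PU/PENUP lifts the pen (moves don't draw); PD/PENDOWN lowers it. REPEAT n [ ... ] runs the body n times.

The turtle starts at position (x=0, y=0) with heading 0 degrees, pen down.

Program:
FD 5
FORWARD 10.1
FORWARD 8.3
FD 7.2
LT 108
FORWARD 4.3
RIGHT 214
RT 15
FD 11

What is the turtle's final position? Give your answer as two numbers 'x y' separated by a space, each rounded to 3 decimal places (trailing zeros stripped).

Executing turtle program step by step:
Start: pos=(0,0), heading=0, pen down
FD 5: (0,0) -> (5,0) [heading=0, draw]
FD 10.1: (5,0) -> (15.1,0) [heading=0, draw]
FD 8.3: (15.1,0) -> (23.4,0) [heading=0, draw]
FD 7.2: (23.4,0) -> (30.6,0) [heading=0, draw]
LT 108: heading 0 -> 108
FD 4.3: (30.6,0) -> (29.271,4.09) [heading=108, draw]
RT 214: heading 108 -> 254
RT 15: heading 254 -> 239
FD 11: (29.271,4.09) -> (23.606,-5.339) [heading=239, draw]
Final: pos=(23.606,-5.339), heading=239, 6 segment(s) drawn

Answer: 23.606 -5.339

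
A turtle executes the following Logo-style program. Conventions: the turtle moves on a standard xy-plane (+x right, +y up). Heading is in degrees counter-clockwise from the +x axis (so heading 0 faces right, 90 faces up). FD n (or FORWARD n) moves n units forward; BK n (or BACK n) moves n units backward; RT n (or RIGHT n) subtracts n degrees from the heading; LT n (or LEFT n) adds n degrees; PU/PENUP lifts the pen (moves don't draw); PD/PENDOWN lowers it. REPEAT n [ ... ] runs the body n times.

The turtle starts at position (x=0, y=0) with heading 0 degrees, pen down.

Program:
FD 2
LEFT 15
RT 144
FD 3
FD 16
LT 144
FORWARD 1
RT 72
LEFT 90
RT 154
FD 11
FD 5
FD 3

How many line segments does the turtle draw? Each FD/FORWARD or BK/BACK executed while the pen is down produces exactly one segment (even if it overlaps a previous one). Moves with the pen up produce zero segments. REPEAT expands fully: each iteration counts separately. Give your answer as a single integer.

Executing turtle program step by step:
Start: pos=(0,0), heading=0, pen down
FD 2: (0,0) -> (2,0) [heading=0, draw]
LT 15: heading 0 -> 15
RT 144: heading 15 -> 231
FD 3: (2,0) -> (0.112,-2.331) [heading=231, draw]
FD 16: (0.112,-2.331) -> (-9.957,-14.766) [heading=231, draw]
LT 144: heading 231 -> 15
FD 1: (-9.957,-14.766) -> (-8.991,-14.507) [heading=15, draw]
RT 72: heading 15 -> 303
LT 90: heading 303 -> 33
RT 154: heading 33 -> 239
FD 11: (-8.991,-14.507) -> (-14.657,-23.936) [heading=239, draw]
FD 5: (-14.657,-23.936) -> (-17.232,-28.222) [heading=239, draw]
FD 3: (-17.232,-28.222) -> (-18.777,-30.793) [heading=239, draw]
Final: pos=(-18.777,-30.793), heading=239, 7 segment(s) drawn
Segments drawn: 7

Answer: 7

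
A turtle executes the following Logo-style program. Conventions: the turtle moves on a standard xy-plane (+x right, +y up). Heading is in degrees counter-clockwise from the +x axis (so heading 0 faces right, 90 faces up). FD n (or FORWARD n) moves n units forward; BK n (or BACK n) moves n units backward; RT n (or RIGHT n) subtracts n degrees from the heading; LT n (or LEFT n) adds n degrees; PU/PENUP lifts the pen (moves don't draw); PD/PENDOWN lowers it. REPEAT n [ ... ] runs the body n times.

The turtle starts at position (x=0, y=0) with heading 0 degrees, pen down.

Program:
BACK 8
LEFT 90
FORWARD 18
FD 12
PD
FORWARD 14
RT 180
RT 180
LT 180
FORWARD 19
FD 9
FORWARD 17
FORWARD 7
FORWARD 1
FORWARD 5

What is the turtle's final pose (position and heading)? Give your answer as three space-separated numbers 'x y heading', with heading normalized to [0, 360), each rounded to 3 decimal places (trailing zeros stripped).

Answer: -8 -14 270

Derivation:
Executing turtle program step by step:
Start: pos=(0,0), heading=0, pen down
BK 8: (0,0) -> (-8,0) [heading=0, draw]
LT 90: heading 0 -> 90
FD 18: (-8,0) -> (-8,18) [heading=90, draw]
FD 12: (-8,18) -> (-8,30) [heading=90, draw]
PD: pen down
FD 14: (-8,30) -> (-8,44) [heading=90, draw]
RT 180: heading 90 -> 270
RT 180: heading 270 -> 90
LT 180: heading 90 -> 270
FD 19: (-8,44) -> (-8,25) [heading=270, draw]
FD 9: (-8,25) -> (-8,16) [heading=270, draw]
FD 17: (-8,16) -> (-8,-1) [heading=270, draw]
FD 7: (-8,-1) -> (-8,-8) [heading=270, draw]
FD 1: (-8,-8) -> (-8,-9) [heading=270, draw]
FD 5: (-8,-9) -> (-8,-14) [heading=270, draw]
Final: pos=(-8,-14), heading=270, 10 segment(s) drawn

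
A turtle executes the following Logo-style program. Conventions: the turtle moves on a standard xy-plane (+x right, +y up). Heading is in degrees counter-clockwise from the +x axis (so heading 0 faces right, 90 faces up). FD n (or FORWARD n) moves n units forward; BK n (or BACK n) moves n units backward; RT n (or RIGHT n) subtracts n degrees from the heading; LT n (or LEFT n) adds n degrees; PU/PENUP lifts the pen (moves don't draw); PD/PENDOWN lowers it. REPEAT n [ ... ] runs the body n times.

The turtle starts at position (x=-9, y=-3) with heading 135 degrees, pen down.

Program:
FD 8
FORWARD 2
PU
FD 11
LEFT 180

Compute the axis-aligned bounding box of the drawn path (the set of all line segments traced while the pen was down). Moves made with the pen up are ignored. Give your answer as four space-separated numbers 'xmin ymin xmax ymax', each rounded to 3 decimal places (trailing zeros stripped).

Answer: -16.071 -3 -9 4.071

Derivation:
Executing turtle program step by step:
Start: pos=(-9,-3), heading=135, pen down
FD 8: (-9,-3) -> (-14.657,2.657) [heading=135, draw]
FD 2: (-14.657,2.657) -> (-16.071,4.071) [heading=135, draw]
PU: pen up
FD 11: (-16.071,4.071) -> (-23.849,11.849) [heading=135, move]
LT 180: heading 135 -> 315
Final: pos=(-23.849,11.849), heading=315, 2 segment(s) drawn

Segment endpoints: x in {-16.071, -14.657, -9}, y in {-3, 2.657, 4.071}
xmin=-16.071, ymin=-3, xmax=-9, ymax=4.071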